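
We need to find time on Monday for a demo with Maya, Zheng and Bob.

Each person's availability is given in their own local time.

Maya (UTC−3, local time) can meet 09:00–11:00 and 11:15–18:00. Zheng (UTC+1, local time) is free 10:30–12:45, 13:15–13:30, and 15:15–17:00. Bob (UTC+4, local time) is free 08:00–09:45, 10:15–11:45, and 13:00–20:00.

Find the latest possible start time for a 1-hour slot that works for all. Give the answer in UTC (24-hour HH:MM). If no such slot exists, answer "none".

Maya → UTC: 12:00–14:00, 14:15–21:00.
Zheng → UTC: 09:30–11:45, 12:15–12:30, 14:15–16:00.
Bob → UTC: 04:00–05:45, 06:15–07:45, 09:00–16:00.
Maya ∩ Zheng: 12:15–12:30, 14:15–16:00.
Maya ∩ Zheng ∩ Bob: 12:15–12:30, 14:15–16:00.
Windows ≥ 60 min: 14:15–16:00.
Latest start in the last window 14:15–16:00 is 16:00 − 60 min = 15:00.

15:00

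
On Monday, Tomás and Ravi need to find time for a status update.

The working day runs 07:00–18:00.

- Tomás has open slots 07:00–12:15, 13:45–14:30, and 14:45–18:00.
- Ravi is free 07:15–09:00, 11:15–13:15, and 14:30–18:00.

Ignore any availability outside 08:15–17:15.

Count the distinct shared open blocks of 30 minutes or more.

Tomás ∩ Ravi: 07:15–09:00, 11:15–12:15, 14:45–18:00.
Restricted to 08:15–17:15: 08:15–09:00, 11:15–12:15, 14:45–17:15.
Windows ≥ 30 min: 08:15–09:00, 11:15–12:15, 14:45–17:15.
That's 3 windows.

3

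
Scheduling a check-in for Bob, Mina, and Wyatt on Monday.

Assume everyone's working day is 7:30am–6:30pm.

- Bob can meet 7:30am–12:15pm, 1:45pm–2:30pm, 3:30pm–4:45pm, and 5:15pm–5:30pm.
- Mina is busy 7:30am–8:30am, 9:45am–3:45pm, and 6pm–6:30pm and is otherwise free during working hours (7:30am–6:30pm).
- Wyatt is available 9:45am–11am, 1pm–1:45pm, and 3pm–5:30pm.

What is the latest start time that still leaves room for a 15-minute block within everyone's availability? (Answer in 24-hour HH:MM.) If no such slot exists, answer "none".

17:15

Mina free within 07:30–18:30: 08:30–09:45, 15:45–18:00.
Bob ∩ Mina: 08:30–09:45, 15:45–16:45, 17:15–17:30.
Bob ∩ Mina ∩ Wyatt: 15:45–16:45, 17:15–17:30.
Windows ≥ 15 min: 15:45–16:45, 17:15–17:30.
Latest start in the last window 17:15–17:30 is 17:30 − 15 min = 17:15.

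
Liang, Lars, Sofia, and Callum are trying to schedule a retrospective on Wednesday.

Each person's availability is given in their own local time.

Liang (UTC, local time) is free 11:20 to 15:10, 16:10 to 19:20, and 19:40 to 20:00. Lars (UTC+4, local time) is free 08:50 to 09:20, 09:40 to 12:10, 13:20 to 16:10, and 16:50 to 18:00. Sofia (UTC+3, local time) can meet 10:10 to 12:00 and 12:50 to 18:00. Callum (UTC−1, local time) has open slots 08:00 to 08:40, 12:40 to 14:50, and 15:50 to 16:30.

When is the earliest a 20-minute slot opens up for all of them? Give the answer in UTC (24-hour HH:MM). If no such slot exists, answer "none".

Liang → UTC: 11:20–15:10, 16:10–19:20, 19:40–20:00.
Lars → UTC: 04:50–05:20, 05:40–08:10, 09:20–12:10, 12:50–14:00.
Sofia → UTC: 07:10–09:00, 09:50–15:00.
Callum → UTC: 09:00–09:40, 13:40–15:50, 16:50–17:30.
Liang ∩ Lars: 11:20–12:10, 12:50–14:00.
Liang ∩ Lars ∩ Sofia: 11:20–12:10, 12:50–14:00.
Liang ∩ Lars ∩ Sofia ∩ Callum: 13:40–14:00.
Windows ≥ 20 min: 13:40–14:00.
Earliest such window starts at 13:40.

13:40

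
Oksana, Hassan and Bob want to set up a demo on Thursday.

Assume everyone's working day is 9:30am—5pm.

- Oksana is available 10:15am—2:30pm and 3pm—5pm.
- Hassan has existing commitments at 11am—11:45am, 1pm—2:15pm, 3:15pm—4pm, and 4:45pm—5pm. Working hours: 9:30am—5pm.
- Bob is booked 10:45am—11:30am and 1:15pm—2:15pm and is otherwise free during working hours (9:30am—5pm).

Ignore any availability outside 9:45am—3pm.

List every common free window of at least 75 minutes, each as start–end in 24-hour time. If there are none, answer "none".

11:45–13:00

Hassan free within 09:30–17:00: 09:30–11:00, 11:45–13:00, 14:15–15:15, 16:00–16:45.
Bob free within 09:30–17:00: 09:30–10:45, 11:30–13:15, 14:15–17:00.
Oksana ∩ Hassan: 10:15–11:00, 11:45–13:00, 14:15–14:30, 15:00–15:15, 16:00–16:45.
Oksana ∩ Hassan ∩ Bob: 10:15–10:45, 11:45–13:00, 14:15–14:30, 15:00–15:15, 16:00–16:45.
Restricted to 09:45–15:00: 10:15–10:45, 11:45–13:00, 14:15–14:30.
Windows ≥ 75 min: 11:45–13:00.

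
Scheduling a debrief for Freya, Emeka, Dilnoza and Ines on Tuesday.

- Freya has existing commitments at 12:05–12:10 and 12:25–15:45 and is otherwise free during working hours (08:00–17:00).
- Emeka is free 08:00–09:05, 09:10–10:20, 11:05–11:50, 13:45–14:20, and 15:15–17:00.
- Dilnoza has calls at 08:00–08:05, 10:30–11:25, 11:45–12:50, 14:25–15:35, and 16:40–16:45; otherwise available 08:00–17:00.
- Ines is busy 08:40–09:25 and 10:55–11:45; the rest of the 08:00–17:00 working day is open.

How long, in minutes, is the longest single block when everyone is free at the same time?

Freya free within 08:00–17:00: 08:00–12:05, 12:10–12:25, 15:45–17:00.
Dilnoza free within 08:00–17:00: 08:05–10:30, 11:25–11:45, 12:50–14:25, 15:35–16:40, 16:45–17:00.
Ines free within 08:00–17:00: 08:00–08:40, 09:25–10:55, 11:45–17:00.
Freya ∩ Emeka: 08:00–09:05, 09:10–10:20, 11:05–11:50, 15:45–17:00.
Freya ∩ Emeka ∩ Dilnoza: 08:05–09:05, 09:10–10:20, 11:25–11:45, 15:45–16:40, 16:45–17:00.
Freya ∩ Emeka ∩ Dilnoza ∩ Ines: 08:05–08:40, 09:25–10:20, 15:45–16:40, 16:45–17:00.
Common window lengths: 35, 55, 55, 15 min; longest is 55.

55 minutes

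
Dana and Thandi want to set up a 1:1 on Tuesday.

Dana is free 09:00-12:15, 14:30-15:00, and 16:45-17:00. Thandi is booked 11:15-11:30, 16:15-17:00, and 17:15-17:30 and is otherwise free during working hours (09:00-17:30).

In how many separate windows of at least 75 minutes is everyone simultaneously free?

1

Thandi free within 09:00–17:30: 09:00–11:15, 11:30–16:15, 17:00–17:15.
Dana ∩ Thandi: 09:00–11:15, 11:30–12:15, 14:30–15:00.
Windows ≥ 75 min: 09:00–11:15.
That's 1 window.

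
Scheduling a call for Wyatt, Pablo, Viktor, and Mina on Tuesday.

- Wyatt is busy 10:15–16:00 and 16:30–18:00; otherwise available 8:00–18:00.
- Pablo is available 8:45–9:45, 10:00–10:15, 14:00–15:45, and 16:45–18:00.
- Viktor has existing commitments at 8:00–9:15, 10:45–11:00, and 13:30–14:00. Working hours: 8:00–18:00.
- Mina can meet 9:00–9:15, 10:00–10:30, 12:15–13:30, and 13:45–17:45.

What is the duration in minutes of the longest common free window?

Wyatt free within 08:00–18:00: 08:00–10:15, 16:00–16:30.
Viktor free within 08:00–18:00: 09:15–10:45, 11:00–13:30, 14:00–18:00.
Wyatt ∩ Pablo: 08:45–09:45, 10:00–10:15.
Wyatt ∩ Pablo ∩ Viktor: 09:15–09:45, 10:00–10:15.
Wyatt ∩ Pablo ∩ Viktor ∩ Mina: 10:00–10:15.
Single common window of 15 minutes.

15 minutes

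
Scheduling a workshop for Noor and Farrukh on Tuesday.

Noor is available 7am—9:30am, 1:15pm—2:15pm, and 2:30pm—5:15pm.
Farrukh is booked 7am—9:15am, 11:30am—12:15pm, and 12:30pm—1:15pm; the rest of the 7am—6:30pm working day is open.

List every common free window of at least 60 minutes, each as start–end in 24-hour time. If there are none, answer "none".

13:15–14:15, 14:30–17:15

Farrukh free within 07:00–18:30: 09:15–11:30, 12:15–12:30, 13:15–18:30.
Noor ∩ Farrukh: 09:15–09:30, 13:15–14:15, 14:30–17:15.
Windows ≥ 60 min: 13:15–14:15, 14:30–17:15.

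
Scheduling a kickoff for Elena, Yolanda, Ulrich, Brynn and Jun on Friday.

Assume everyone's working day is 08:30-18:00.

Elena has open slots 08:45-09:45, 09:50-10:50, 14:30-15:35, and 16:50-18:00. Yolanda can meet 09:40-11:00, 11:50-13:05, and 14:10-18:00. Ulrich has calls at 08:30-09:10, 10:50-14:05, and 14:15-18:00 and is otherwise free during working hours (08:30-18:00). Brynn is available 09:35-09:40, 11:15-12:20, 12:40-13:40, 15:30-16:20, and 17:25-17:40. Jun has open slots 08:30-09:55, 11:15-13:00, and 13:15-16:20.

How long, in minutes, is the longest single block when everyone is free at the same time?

0 minutes

Ulrich free within 08:30–18:00: 09:10–10:50, 14:05–14:15.
Elena ∩ Yolanda: 09:40–09:45, 09:50–10:50, 14:30–15:35, 16:50–18:00.
Elena ∩ Yolanda ∩ Ulrich: 09:40–09:45, 09:50–10:50.
Elena ∩ Yolanda ∩ Ulrich ∩ Brynn: (none).
Elena ∩ Yolanda ∩ Ulrich ∩ Brynn ∩ Jun: (none).
No common window.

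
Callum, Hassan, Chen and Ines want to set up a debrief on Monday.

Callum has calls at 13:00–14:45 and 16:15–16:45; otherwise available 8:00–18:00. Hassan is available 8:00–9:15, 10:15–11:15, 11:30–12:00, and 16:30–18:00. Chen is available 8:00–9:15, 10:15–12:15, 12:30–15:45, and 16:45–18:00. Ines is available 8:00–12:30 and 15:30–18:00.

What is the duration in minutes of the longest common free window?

Callum free within 08:00–18:00: 08:00–13:00, 14:45–16:15, 16:45–18:00.
Callum ∩ Hassan: 08:00–09:15, 10:15–11:15, 11:30–12:00, 16:45–18:00.
Callum ∩ Hassan ∩ Chen: 08:00–09:15, 10:15–11:15, 11:30–12:00, 16:45–18:00.
Callum ∩ Hassan ∩ Chen ∩ Ines: 08:00–09:15, 10:15–11:15, 11:30–12:00, 16:45–18:00.
Common window lengths: 75, 60, 30, 75 min; longest is 75.

75 minutes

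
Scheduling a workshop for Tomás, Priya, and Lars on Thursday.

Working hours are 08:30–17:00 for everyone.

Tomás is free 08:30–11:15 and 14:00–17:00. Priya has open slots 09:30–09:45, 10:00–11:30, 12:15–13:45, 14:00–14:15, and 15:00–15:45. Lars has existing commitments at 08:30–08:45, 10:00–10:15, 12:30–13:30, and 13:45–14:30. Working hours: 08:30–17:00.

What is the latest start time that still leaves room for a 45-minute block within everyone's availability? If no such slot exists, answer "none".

Lars free within 08:30–17:00: 08:45–10:00, 10:15–12:30, 13:30–13:45, 14:30–17:00.
Tomás ∩ Priya: 09:30–09:45, 10:00–11:15, 14:00–14:15, 15:00–15:45.
Tomás ∩ Priya ∩ Lars: 09:30–09:45, 10:15–11:15, 15:00–15:45.
Windows ≥ 45 min: 10:15–11:15, 15:00–15:45.
Latest start in the last window 15:00–15:45 is 15:45 − 45 min = 15:00.

15:00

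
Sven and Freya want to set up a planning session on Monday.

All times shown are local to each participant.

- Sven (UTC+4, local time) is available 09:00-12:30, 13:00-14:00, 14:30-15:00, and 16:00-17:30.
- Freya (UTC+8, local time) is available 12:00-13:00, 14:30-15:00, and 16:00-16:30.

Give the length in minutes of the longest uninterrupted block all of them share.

30 minutes

Sven → UTC: 05:00–08:30, 09:00–10:00, 10:30–11:00, 12:00–13:30.
Freya → UTC: 04:00–05:00, 06:30–07:00, 08:00–08:30.
Sven ∩ Freya: 06:30–07:00, 08:00–08:30.
Common window lengths: 30, 30 min; longest is 30.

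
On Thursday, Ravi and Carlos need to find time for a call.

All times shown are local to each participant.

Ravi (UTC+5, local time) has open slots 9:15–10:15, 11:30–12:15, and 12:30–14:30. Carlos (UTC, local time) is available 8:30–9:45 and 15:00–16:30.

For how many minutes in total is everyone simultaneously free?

Ravi → UTC: 04:15–05:15, 06:30–07:15, 07:30–09:30.
Carlos → UTC: 08:30–09:45, 15:00–16:30.
Ravi ∩ Carlos: 08:30–09:30.
Total common minutes: 60.

60 minutes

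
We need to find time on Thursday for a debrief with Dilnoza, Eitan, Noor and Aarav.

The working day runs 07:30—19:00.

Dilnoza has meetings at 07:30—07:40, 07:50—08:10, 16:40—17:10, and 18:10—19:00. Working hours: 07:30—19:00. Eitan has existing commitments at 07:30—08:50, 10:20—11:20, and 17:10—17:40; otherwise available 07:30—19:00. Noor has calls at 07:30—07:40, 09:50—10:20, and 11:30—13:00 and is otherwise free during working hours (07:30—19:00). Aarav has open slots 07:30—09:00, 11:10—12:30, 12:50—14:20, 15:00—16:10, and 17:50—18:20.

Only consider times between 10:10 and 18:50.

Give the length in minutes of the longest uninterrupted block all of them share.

Dilnoza free within 07:30–19:00: 07:40–07:50, 08:10–16:40, 17:10–18:10.
Eitan free within 07:30–19:00: 08:50–10:20, 11:20–17:10, 17:40–19:00.
Noor free within 07:30–19:00: 07:40–09:50, 10:20–11:30, 13:00–19:00.
Dilnoza ∩ Eitan: 08:50–10:20, 11:20–16:40, 17:40–18:10.
Dilnoza ∩ Eitan ∩ Noor: 08:50–09:50, 11:20–11:30, 13:00–16:40, 17:40–18:10.
Dilnoza ∩ Eitan ∩ Noor ∩ Aarav: 08:50–09:00, 11:20–11:30, 13:00–14:20, 15:00–16:10, 17:50–18:10.
Restricted to 10:10–18:50: 11:20–11:30, 13:00–14:20, 15:00–16:10, 17:50–18:10.
Common window lengths: 10, 80, 70, 20 min; longest is 80.

80 minutes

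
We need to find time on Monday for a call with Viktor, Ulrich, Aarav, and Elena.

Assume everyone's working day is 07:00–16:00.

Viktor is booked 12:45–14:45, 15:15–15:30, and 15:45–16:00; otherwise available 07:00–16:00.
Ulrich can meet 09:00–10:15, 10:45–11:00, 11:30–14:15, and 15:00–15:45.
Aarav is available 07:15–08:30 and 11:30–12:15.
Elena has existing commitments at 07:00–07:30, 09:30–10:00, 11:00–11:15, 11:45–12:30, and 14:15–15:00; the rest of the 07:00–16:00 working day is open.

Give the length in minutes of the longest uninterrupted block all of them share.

Viktor free within 07:00–16:00: 07:00–12:45, 14:45–15:15, 15:30–15:45.
Elena free within 07:00–16:00: 07:30–09:30, 10:00–11:00, 11:15–11:45, 12:30–14:15, 15:00–16:00.
Viktor ∩ Ulrich: 09:00–10:15, 10:45–11:00, 11:30–12:45, 15:00–15:15, 15:30–15:45.
Viktor ∩ Ulrich ∩ Aarav: 11:30–12:15.
Viktor ∩ Ulrich ∩ Aarav ∩ Elena: 11:30–11:45.
Single common window of 15 minutes.

15 minutes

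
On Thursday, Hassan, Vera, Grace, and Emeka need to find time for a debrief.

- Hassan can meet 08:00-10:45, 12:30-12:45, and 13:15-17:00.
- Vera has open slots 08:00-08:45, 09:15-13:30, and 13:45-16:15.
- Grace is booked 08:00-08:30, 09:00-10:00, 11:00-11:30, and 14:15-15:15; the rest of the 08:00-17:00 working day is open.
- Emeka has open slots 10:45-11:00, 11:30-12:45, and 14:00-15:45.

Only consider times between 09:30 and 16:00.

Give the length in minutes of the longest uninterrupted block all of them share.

Grace free within 08:00–17:00: 08:30–09:00, 10:00–11:00, 11:30–14:15, 15:15–17:00.
Hassan ∩ Vera: 08:00–08:45, 09:15–10:45, 12:30–12:45, 13:15–13:30, 13:45–16:15.
Hassan ∩ Vera ∩ Grace: 08:30–08:45, 10:00–10:45, 12:30–12:45, 13:15–13:30, 13:45–14:15, 15:15–16:15.
Hassan ∩ Vera ∩ Grace ∩ Emeka: 12:30–12:45, 14:00–14:15, 15:15–15:45.
Restricted to 09:30–16:00: 12:30–12:45, 14:00–14:15, 15:15–15:45.
Common window lengths: 15, 15, 30 min; longest is 30.

30 minutes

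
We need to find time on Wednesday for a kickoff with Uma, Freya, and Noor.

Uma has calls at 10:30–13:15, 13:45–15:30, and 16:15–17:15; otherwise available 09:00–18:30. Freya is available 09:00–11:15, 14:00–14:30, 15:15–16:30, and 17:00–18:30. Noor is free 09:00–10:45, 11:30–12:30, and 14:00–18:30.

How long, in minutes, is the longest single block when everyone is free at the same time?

Uma free within 09:00–18:30: 09:00–10:30, 13:15–13:45, 15:30–16:15, 17:15–18:30.
Uma ∩ Freya: 09:00–10:30, 15:30–16:15, 17:15–18:30.
Uma ∩ Freya ∩ Noor: 09:00–10:30, 15:30–16:15, 17:15–18:30.
Common window lengths: 90, 45, 75 min; longest is 90.

90 minutes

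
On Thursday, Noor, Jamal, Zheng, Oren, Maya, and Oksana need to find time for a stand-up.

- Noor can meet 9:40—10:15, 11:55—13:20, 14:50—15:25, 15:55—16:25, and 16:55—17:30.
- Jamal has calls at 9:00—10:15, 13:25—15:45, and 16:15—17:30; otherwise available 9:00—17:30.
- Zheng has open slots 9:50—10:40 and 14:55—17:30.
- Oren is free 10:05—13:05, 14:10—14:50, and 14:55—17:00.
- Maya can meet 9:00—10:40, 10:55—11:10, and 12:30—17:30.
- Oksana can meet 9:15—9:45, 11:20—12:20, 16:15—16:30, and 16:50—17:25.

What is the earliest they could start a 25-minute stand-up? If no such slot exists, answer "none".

none

Jamal free within 09:00–17:30: 10:15–13:25, 15:45–16:15.
Noor ∩ Jamal: 11:55–13:20, 15:55–16:15.
Noor ∩ Jamal ∩ Zheng: 15:55–16:15.
Noor ∩ Jamal ∩ Zheng ∩ Oren: 15:55–16:15.
Noor ∩ Jamal ∩ Zheng ∩ Oren ∩ Maya: 15:55–16:15.
Noor ∩ Jamal ∩ Zheng ∩ Oren ∩ Maya ∩ Oksana: (none).
Windows ≥ 25 min: (none).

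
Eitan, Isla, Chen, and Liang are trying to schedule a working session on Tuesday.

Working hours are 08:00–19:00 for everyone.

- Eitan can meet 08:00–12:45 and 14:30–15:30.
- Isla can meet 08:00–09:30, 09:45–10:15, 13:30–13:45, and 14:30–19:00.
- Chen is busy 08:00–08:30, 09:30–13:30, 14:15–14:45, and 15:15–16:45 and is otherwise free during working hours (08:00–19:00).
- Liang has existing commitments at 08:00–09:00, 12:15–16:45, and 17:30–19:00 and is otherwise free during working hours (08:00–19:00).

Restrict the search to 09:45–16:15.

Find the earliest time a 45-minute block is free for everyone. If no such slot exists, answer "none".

Chen free within 08:00–19:00: 08:30–09:30, 13:30–14:15, 14:45–15:15, 16:45–19:00.
Liang free within 08:00–19:00: 09:00–12:15, 16:45–17:30.
Eitan ∩ Isla: 08:00–09:30, 09:45–10:15, 14:30–15:30.
Eitan ∩ Isla ∩ Chen: 08:30–09:30, 14:45–15:15.
Eitan ∩ Isla ∩ Chen ∩ Liang: 09:00–09:30.
Restricted to 09:45–16:15: (none).
Windows ≥ 45 min: (none).

none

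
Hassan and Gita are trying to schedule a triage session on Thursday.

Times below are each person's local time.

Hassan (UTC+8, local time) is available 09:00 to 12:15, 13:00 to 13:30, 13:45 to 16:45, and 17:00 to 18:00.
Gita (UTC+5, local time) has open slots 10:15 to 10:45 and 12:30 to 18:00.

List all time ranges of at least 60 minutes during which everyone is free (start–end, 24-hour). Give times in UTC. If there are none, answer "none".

Hassan → UTC: 01:00–04:15, 05:00–05:30, 05:45–08:45, 09:00–10:00.
Gita → UTC: 05:15–05:45, 07:30–13:00.
Hassan ∩ Gita: 05:15–05:30, 07:30–08:45, 09:00–10:00.
Windows ≥ 60 min: 07:30–08:45, 09:00–10:00.

07:30–08:45, 09:00–10:00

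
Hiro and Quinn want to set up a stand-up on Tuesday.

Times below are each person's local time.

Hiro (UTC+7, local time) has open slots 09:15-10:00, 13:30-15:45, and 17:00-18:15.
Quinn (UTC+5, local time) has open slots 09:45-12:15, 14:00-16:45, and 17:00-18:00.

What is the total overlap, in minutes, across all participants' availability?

120 minutes

Hiro → UTC: 02:15–03:00, 06:30–08:45, 10:00–11:15.
Quinn → UTC: 04:45–07:15, 09:00–11:45, 12:00–13:00.
Hiro ∩ Quinn: 06:30–07:15, 10:00–11:15.
Total common minutes: 45 + 75 = 120.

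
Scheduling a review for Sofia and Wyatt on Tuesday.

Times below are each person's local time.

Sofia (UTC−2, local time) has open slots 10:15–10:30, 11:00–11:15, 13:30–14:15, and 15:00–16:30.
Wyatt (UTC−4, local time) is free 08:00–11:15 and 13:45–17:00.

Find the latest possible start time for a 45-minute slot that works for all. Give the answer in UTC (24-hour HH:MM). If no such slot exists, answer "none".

17:45

Sofia → UTC: 12:15–12:30, 13:00–13:15, 15:30–16:15, 17:00–18:30.
Wyatt → UTC: 12:00–15:15, 17:45–21:00.
Sofia ∩ Wyatt: 12:15–12:30, 13:00–13:15, 17:45–18:30.
Windows ≥ 45 min: 17:45–18:30.
Latest start in the last window 17:45–18:30 is 18:30 − 45 min = 17:45.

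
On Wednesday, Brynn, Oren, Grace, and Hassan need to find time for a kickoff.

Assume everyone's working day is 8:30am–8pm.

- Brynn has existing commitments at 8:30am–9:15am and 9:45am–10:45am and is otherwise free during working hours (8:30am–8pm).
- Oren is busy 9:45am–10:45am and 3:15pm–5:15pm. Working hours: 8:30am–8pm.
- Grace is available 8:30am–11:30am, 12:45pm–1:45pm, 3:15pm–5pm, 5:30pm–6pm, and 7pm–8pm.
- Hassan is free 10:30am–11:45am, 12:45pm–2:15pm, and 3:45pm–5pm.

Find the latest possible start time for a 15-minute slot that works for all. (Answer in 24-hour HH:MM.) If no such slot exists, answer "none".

Brynn free within 08:30–20:00: 09:15–09:45, 10:45–20:00.
Oren free within 08:30–20:00: 08:30–09:45, 10:45–15:15, 17:15–20:00.
Brynn ∩ Oren: 09:15–09:45, 10:45–15:15, 17:15–20:00.
Brynn ∩ Oren ∩ Grace: 09:15–09:45, 10:45–11:30, 12:45–13:45, 17:30–18:00, 19:00–20:00.
Brynn ∩ Oren ∩ Grace ∩ Hassan: 10:45–11:30, 12:45–13:45.
Windows ≥ 15 min: 10:45–11:30, 12:45–13:45.
Latest start in the last window 12:45–13:45 is 13:45 − 15 min = 13:30.

13:30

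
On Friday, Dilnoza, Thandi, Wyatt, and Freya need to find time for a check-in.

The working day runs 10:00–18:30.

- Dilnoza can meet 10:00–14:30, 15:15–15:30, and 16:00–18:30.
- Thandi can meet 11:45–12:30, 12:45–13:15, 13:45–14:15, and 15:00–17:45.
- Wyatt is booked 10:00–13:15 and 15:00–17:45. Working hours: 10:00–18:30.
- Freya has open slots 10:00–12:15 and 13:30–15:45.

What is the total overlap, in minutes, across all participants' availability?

30 minutes

Wyatt free within 10:00–18:30: 13:15–15:00, 17:45–18:30.
Dilnoza ∩ Thandi: 11:45–12:30, 12:45–13:15, 13:45–14:15, 15:15–15:30, 16:00–17:45.
Dilnoza ∩ Thandi ∩ Wyatt: 13:45–14:15.
Dilnoza ∩ Thandi ∩ Wyatt ∩ Freya: 13:45–14:15.
Total common minutes: 30.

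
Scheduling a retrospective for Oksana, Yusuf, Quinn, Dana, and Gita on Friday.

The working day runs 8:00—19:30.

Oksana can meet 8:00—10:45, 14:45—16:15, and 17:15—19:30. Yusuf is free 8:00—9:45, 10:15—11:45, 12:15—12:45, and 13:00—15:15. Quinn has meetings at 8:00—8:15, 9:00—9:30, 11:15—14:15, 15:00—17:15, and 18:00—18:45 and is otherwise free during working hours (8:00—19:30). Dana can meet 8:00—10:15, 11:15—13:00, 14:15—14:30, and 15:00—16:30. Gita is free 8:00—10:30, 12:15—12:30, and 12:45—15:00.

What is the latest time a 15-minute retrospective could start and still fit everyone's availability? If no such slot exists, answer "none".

09:30

Quinn free within 08:00–19:30: 08:15–09:00, 09:30–11:15, 14:15–15:00, 17:15–18:00, 18:45–19:30.
Oksana ∩ Yusuf: 08:00–09:45, 10:15–10:45, 14:45–15:15.
Oksana ∩ Yusuf ∩ Quinn: 08:15–09:00, 09:30–09:45, 10:15–10:45, 14:45–15:00.
Oksana ∩ Yusuf ∩ Quinn ∩ Dana: 08:15–09:00, 09:30–09:45.
Oksana ∩ Yusuf ∩ Quinn ∩ Dana ∩ Gita: 08:15–09:00, 09:30–09:45.
Windows ≥ 15 min: 08:15–09:00, 09:30–09:45.
Latest start in the last window 09:30–09:45 is 09:45 − 15 min = 09:30.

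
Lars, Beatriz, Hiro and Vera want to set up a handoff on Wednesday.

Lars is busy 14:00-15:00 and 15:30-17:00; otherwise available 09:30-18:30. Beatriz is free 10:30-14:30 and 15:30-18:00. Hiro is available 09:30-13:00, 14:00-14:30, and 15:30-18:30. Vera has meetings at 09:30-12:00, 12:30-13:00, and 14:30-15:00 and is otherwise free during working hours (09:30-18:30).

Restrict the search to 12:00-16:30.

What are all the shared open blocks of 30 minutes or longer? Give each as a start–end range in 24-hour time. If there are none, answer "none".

12:00–12:30

Lars free within 09:30–18:30: 09:30–14:00, 15:00–15:30, 17:00–18:30.
Vera free within 09:30–18:30: 12:00–12:30, 13:00–14:30, 15:00–18:30.
Lars ∩ Beatriz: 10:30–14:00, 17:00–18:00.
Lars ∩ Beatriz ∩ Hiro: 10:30–13:00, 17:00–18:00.
Lars ∩ Beatriz ∩ Hiro ∩ Vera: 12:00–12:30, 17:00–18:00.
Restricted to 12:00–16:30: 12:00–12:30.
Windows ≥ 30 min: 12:00–12:30.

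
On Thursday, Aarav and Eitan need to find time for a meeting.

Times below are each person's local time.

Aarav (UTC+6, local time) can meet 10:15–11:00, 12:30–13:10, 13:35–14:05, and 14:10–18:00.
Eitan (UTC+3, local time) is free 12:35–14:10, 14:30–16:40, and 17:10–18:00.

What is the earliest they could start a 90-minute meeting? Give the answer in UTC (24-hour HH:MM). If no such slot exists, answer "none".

Aarav → UTC: 04:15–05:00, 06:30–07:10, 07:35–08:05, 08:10–12:00.
Eitan → UTC: 09:35–11:10, 11:30–13:40, 14:10–15:00.
Aarav ∩ Eitan: 09:35–11:10, 11:30–12:00.
Windows ≥ 90 min: 09:35–11:10.
Earliest such window starts at 09:35.

09:35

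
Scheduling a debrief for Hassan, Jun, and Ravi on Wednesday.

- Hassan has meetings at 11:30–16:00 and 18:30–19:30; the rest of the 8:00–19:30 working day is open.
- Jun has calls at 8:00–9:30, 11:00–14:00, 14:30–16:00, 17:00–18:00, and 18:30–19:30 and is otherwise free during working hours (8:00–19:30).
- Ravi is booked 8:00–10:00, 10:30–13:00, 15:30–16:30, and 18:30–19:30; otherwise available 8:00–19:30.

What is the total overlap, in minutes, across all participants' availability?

Hassan free within 08:00–19:30: 08:00–11:30, 16:00–18:30.
Jun free within 08:00–19:30: 09:30–11:00, 14:00–14:30, 16:00–17:00, 18:00–18:30.
Ravi free within 08:00–19:30: 10:00–10:30, 13:00–15:30, 16:30–18:30.
Hassan ∩ Jun: 09:30–11:00, 16:00–17:00, 18:00–18:30.
Hassan ∩ Jun ∩ Ravi: 10:00–10:30, 16:30–17:00, 18:00–18:30.
Total common minutes: 30 + 30 + 30 = 90.

90 minutes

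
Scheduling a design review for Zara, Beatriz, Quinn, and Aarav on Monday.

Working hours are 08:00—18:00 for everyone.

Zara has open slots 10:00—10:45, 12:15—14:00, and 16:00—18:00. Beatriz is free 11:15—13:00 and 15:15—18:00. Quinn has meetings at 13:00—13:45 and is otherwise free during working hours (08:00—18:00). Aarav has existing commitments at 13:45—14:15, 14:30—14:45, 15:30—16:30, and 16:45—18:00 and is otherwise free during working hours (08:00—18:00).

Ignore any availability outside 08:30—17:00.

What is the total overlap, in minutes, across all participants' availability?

60 minutes

Quinn free within 08:00–18:00: 08:00–13:00, 13:45–18:00.
Aarav free within 08:00–18:00: 08:00–13:45, 14:15–14:30, 14:45–15:30, 16:30–16:45.
Zara ∩ Beatriz: 12:15–13:00, 16:00–18:00.
Zara ∩ Beatriz ∩ Quinn: 12:15–13:00, 16:00–18:00.
Zara ∩ Beatriz ∩ Quinn ∩ Aarav: 12:15–13:00, 16:30–16:45.
Restricted to 08:30–17:00: 12:15–13:00, 16:30–16:45.
Total common minutes: 45 + 15 = 60.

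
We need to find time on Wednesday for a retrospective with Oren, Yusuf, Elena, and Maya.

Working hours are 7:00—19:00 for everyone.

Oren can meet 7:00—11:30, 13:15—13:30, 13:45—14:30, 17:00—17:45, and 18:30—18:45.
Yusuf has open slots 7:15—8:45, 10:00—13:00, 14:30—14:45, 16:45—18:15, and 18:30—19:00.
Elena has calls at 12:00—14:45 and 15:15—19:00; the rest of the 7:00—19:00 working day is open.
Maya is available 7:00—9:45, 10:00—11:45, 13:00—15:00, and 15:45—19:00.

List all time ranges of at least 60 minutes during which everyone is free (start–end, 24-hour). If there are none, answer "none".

Elena free within 07:00–19:00: 07:00–12:00, 14:45–15:15.
Oren ∩ Yusuf: 07:15–08:45, 10:00–11:30, 17:00–17:45, 18:30–18:45.
Oren ∩ Yusuf ∩ Elena: 07:15–08:45, 10:00–11:30.
Oren ∩ Yusuf ∩ Elena ∩ Maya: 07:15–08:45, 10:00–11:30.
Windows ≥ 60 min: 07:15–08:45, 10:00–11:30.

07:15–08:45, 10:00–11:30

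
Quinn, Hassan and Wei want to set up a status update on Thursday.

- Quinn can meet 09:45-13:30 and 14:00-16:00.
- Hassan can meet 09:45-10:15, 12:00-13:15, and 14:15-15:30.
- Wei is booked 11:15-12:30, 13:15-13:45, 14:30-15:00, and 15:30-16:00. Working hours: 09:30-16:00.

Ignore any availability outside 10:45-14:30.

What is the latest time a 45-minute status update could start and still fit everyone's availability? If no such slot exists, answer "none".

Wei free within 09:30–16:00: 09:30–11:15, 12:30–13:15, 13:45–14:30, 15:00–15:30.
Quinn ∩ Hassan: 09:45–10:15, 12:00–13:15, 14:15–15:30.
Quinn ∩ Hassan ∩ Wei: 09:45–10:15, 12:30–13:15, 14:15–14:30, 15:00–15:30.
Restricted to 10:45–14:30: 12:30–13:15, 14:15–14:30.
Windows ≥ 45 min: 12:30–13:15.
Latest start in the last window 12:30–13:15 is 13:15 − 45 min = 12:30.

12:30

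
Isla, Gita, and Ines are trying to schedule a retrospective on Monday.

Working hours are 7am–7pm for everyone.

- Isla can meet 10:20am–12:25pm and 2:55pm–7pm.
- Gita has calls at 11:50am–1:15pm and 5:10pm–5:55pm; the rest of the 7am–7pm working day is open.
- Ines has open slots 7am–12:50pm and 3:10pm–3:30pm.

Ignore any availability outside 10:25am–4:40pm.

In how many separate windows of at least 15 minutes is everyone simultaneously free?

Gita free within 07:00–19:00: 07:00–11:50, 13:15–17:10, 17:55–19:00.
Isla ∩ Gita: 10:20–11:50, 14:55–17:10, 17:55–19:00.
Isla ∩ Gita ∩ Ines: 10:20–11:50, 15:10–15:30.
Restricted to 10:25–16:40: 10:25–11:50, 15:10–15:30.
Windows ≥ 15 min: 10:25–11:50, 15:10–15:30.
That's 2 windows.

2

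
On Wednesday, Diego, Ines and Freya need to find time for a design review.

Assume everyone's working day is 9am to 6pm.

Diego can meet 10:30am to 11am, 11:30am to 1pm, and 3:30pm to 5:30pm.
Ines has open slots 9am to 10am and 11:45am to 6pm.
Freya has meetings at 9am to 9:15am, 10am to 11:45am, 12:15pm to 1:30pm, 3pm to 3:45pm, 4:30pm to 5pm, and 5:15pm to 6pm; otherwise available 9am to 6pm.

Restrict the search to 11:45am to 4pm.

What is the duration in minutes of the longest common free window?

30 minutes

Freya free within 09:00–18:00: 09:15–10:00, 11:45–12:15, 13:30–15:00, 15:45–16:30, 17:00–17:15.
Diego ∩ Ines: 11:45–13:00, 15:30–17:30.
Diego ∩ Ines ∩ Freya: 11:45–12:15, 15:45–16:30, 17:00–17:15.
Restricted to 11:45–16:00: 11:45–12:15, 15:45–16:00.
Common window lengths: 30, 15 min; longest is 30.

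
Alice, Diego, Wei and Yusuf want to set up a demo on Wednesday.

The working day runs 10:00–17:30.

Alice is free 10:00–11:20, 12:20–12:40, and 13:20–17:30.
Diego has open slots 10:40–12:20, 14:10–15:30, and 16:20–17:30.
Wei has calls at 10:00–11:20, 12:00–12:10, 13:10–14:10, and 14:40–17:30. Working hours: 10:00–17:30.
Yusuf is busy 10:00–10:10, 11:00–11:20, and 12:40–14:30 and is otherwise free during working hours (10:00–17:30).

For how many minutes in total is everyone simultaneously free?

10 minutes

Wei free within 10:00–17:30: 11:20–12:00, 12:10–13:10, 14:10–14:40.
Yusuf free within 10:00–17:30: 10:10–11:00, 11:20–12:40, 14:30–17:30.
Alice ∩ Diego: 10:40–11:20, 14:10–15:30, 16:20–17:30.
Alice ∩ Diego ∩ Wei: 14:10–14:40.
Alice ∩ Diego ∩ Wei ∩ Yusuf: 14:30–14:40.
Total common minutes: 10.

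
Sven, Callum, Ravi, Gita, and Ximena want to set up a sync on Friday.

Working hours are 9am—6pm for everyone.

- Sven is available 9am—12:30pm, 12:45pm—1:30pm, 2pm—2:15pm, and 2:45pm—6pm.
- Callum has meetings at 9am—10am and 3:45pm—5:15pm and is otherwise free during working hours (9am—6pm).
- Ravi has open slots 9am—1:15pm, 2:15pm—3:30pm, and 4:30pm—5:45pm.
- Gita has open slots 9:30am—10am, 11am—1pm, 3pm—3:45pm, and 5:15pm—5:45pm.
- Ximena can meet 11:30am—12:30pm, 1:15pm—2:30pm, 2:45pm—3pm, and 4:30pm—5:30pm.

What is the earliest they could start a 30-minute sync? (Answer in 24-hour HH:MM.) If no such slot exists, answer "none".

11:30

Callum free within 09:00–18:00: 10:00–15:45, 17:15–18:00.
Sven ∩ Callum: 10:00–12:30, 12:45–13:30, 14:00–14:15, 14:45–15:45, 17:15–18:00.
Sven ∩ Callum ∩ Ravi: 10:00–12:30, 12:45–13:15, 14:45–15:30, 17:15–17:45.
Sven ∩ Callum ∩ Ravi ∩ Gita: 11:00–12:30, 12:45–13:00, 15:00–15:30, 17:15–17:45.
Sven ∩ Callum ∩ Ravi ∩ Gita ∩ Ximena: 11:30–12:30, 17:15–17:30.
Windows ≥ 30 min: 11:30–12:30.
Earliest such window starts at 11:30.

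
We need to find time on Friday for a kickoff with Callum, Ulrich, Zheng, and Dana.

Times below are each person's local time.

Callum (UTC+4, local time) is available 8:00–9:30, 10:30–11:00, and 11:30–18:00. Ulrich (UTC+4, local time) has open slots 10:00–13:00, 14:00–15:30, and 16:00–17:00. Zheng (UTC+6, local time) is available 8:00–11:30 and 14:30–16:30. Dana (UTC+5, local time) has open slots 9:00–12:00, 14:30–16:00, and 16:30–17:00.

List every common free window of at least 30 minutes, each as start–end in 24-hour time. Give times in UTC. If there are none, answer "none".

Callum → UTC: 04:00–05:30, 06:30–07:00, 07:30–14:00.
Ulrich → UTC: 06:00–09:00, 10:00–11:30, 12:00–13:00.
Zheng → UTC: 02:00–05:30, 08:30–10:30.
Dana → UTC: 04:00–07:00, 09:30–11:00, 11:30–12:00.
Callum ∩ Ulrich: 06:30–07:00, 07:30–09:00, 10:00–11:30, 12:00–13:00.
Callum ∩ Ulrich ∩ Zheng: 08:30–09:00, 10:00–10:30.
Callum ∩ Ulrich ∩ Zheng ∩ Dana: 10:00–10:30.
Windows ≥ 30 min: 10:00–10:30.

10:00–10:30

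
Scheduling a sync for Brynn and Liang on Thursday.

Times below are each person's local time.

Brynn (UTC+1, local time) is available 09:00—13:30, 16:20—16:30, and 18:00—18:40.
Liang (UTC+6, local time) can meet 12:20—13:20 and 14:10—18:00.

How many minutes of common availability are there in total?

230 minutes

Brynn → UTC: 08:00–12:30, 15:20–15:30, 17:00–17:40.
Liang → UTC: 06:20–07:20, 08:10–12:00.
Brynn ∩ Liang: 08:10–12:00.
Total common minutes: 230.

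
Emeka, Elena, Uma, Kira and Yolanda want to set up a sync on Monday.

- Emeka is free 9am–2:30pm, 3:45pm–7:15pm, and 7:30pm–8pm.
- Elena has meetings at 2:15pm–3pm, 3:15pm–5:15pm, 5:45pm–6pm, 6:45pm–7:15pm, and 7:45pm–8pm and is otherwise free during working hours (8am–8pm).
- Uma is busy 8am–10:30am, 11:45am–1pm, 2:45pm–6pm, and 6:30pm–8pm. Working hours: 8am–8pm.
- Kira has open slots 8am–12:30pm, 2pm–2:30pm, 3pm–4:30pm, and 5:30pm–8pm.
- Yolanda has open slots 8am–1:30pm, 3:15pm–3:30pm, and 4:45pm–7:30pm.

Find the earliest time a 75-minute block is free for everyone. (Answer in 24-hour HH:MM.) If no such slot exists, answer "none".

Elena free within 08:00–20:00: 08:00–14:15, 15:00–15:15, 17:15–17:45, 18:00–18:45, 19:15–19:45.
Uma free within 08:00–20:00: 10:30–11:45, 13:00–14:45, 18:00–18:30.
Emeka ∩ Elena: 09:00–14:15, 17:15–17:45, 18:00–18:45, 19:30–19:45.
Emeka ∩ Elena ∩ Uma: 10:30–11:45, 13:00–14:15, 18:00–18:30.
Emeka ∩ Elena ∩ Uma ∩ Kira: 10:30–11:45, 14:00–14:15, 18:00–18:30.
Emeka ∩ Elena ∩ Uma ∩ Kira ∩ Yolanda: 10:30–11:45, 18:00–18:30.
Windows ≥ 75 min: 10:30–11:45.
Earliest such window starts at 10:30.

10:30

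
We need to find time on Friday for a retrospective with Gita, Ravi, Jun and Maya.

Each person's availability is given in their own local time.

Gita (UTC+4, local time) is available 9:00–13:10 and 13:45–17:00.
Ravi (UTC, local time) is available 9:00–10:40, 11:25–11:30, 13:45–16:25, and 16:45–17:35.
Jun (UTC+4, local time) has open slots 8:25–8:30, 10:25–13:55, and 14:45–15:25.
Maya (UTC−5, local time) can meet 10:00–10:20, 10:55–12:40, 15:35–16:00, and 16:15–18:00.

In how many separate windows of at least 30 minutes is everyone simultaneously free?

0

Gita → UTC: 05:00–09:10, 09:45–13:00.
Ravi → UTC: 09:00–10:40, 11:25–11:30, 13:45–16:25, 16:45–17:35.
Jun → UTC: 04:25–04:30, 06:25–09:55, 10:45–11:25.
Maya → UTC: 15:00–15:20, 15:55–17:40, 20:35–21:00, 21:15–23:00.
Gita ∩ Ravi: 09:00–09:10, 09:45–10:40, 11:25–11:30.
Gita ∩ Ravi ∩ Jun: 09:00–09:10, 09:45–09:55.
Gita ∩ Ravi ∩ Jun ∩ Maya: (none).
Windows ≥ 30 min: (none).
That's 0 windows.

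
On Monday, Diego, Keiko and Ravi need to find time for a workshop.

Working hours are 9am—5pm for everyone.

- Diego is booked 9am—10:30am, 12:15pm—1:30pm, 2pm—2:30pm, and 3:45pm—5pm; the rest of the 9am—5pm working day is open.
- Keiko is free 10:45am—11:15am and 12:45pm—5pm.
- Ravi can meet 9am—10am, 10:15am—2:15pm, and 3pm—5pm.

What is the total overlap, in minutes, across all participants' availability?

105 minutes

Diego free within 09:00–17:00: 10:30–12:15, 13:30–14:00, 14:30–15:45.
Diego ∩ Keiko: 10:45–11:15, 13:30–14:00, 14:30–15:45.
Diego ∩ Keiko ∩ Ravi: 10:45–11:15, 13:30–14:00, 15:00–15:45.
Total common minutes: 30 + 30 + 45 = 105.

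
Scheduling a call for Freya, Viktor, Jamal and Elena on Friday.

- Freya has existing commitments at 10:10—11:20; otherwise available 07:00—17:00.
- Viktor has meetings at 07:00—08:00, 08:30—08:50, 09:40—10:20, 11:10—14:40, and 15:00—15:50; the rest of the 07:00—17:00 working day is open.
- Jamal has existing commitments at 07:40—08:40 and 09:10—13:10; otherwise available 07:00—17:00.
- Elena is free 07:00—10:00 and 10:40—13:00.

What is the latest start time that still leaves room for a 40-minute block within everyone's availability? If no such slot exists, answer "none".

none

Freya free within 07:00–17:00: 07:00–10:10, 11:20–17:00.
Viktor free within 07:00–17:00: 08:00–08:30, 08:50–09:40, 10:20–11:10, 14:40–15:00, 15:50–17:00.
Jamal free within 07:00–17:00: 07:00–07:40, 08:40–09:10, 13:10–17:00.
Freya ∩ Viktor: 08:00–08:30, 08:50–09:40, 14:40–15:00, 15:50–17:00.
Freya ∩ Viktor ∩ Jamal: 08:50–09:10, 14:40–15:00, 15:50–17:00.
Freya ∩ Viktor ∩ Jamal ∩ Elena: 08:50–09:10.
Windows ≥ 40 min: (none).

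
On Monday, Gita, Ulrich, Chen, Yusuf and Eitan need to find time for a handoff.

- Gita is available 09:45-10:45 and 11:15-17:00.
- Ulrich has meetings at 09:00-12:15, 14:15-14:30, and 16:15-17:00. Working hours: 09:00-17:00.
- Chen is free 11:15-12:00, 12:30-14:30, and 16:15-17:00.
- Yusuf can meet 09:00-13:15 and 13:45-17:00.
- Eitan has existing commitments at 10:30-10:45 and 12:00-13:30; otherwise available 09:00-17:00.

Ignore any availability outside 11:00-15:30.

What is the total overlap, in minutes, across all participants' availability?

Ulrich free within 09:00–17:00: 12:15–14:15, 14:30–16:15.
Eitan free within 09:00–17:00: 09:00–10:30, 10:45–12:00, 13:30–17:00.
Gita ∩ Ulrich: 12:15–14:15, 14:30–16:15.
Gita ∩ Ulrich ∩ Chen: 12:30–14:15.
Gita ∩ Ulrich ∩ Chen ∩ Yusuf: 12:30–13:15, 13:45–14:15.
Gita ∩ Ulrich ∩ Chen ∩ Yusuf ∩ Eitan: 13:45–14:15.
Restricted to 11:00–15:30: 13:45–14:15.
Total common minutes: 30.

30 minutes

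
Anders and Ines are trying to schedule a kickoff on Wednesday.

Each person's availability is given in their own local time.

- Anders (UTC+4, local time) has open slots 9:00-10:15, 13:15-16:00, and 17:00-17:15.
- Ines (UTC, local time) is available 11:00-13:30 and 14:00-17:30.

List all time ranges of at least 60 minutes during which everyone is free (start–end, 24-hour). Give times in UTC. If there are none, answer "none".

Anders → UTC: 05:00–06:15, 09:15–12:00, 13:00–13:15.
Ines → UTC: 11:00–13:30, 14:00–17:30.
Anders ∩ Ines: 11:00–12:00, 13:00–13:15.
Windows ≥ 60 min: 11:00–12:00.

11:00–12:00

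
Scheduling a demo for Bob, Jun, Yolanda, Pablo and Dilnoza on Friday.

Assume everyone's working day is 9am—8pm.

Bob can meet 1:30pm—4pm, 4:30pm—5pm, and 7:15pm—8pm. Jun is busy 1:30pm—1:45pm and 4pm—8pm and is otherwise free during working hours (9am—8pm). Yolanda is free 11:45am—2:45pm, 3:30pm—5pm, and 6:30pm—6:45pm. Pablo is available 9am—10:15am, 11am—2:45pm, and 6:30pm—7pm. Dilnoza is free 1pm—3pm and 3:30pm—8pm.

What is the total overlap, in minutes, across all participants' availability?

Jun free within 09:00–20:00: 09:00–13:30, 13:45–16:00.
Bob ∩ Jun: 13:45–16:00.
Bob ∩ Jun ∩ Yolanda: 13:45–14:45, 15:30–16:00.
Bob ∩ Jun ∩ Yolanda ∩ Pablo: 13:45–14:45.
Bob ∩ Jun ∩ Yolanda ∩ Pablo ∩ Dilnoza: 13:45–14:45.
Total common minutes: 60.

60 minutes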